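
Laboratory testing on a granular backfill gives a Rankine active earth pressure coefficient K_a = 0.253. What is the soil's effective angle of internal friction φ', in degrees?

K_a = tan²(45° − φ/2) ⇒ 45° − φ/2 = arctan(√0.253) = 26.70°.
φ = 2(45° − 26.70°) = 36.60°.

36.6°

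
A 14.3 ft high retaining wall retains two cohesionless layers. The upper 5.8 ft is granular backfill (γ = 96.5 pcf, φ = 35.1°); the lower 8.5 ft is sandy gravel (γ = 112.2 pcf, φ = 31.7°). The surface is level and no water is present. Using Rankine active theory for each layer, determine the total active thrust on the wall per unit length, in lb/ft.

3180 lb/ft

K_a1 = tan²(45°−35.1°/2) = 0.2698; K_a2 = tan²(45°−31.7°/2) = 0.3111.
Layer 1: σ at base = K_a1 γ₁ h₁ = 151.0 psf; P₁ = ½×151.0×5.8 = 438.0.
Layer 2: σ_v at top = γ₁h₁ = 559.7; σ_h top = K_a2×559.7 = 174.1; σ_h base = K_a2×(559.7+112.2×8.5) = 470.8.
P₂ = ½(174.1+470.8)×8.5 = 2741. Total P_a = 438.0+2741 = 3179 lb/ft.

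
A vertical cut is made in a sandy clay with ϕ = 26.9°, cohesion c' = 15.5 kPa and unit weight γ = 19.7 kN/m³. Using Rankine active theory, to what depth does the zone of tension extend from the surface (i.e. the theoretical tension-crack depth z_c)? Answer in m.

2.56 m

K_a = tan²(45° − 26.9°/2) = 0.3770; √K_a = 0.6140.
The active pressure is zero where K_a γ z = 2c√K_a, so z_c = 2c/(γ√K_a) = 2×15.5/(19.7×0.6140) = 2.563 m.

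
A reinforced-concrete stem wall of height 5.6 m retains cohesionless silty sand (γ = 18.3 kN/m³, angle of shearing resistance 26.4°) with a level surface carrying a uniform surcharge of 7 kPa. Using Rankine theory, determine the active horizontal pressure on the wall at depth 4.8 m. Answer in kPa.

36.5 kPa

K_a = (1 − sin φ)/(1 + sin φ) = 0.3844.
σ_v = γz + q = 18.3 × 4.8 + 7 = 94.84 kPa.
σ_h = K_a σ_v = 0.3844 × 94.84 = 36.46 kPa.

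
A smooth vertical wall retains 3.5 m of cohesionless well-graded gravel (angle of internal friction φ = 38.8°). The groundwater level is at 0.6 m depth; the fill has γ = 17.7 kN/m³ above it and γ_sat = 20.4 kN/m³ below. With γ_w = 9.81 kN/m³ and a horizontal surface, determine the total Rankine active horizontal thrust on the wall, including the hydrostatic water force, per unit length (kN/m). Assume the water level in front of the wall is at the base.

K_a = tan²(45° − φ/2) = 0.2296.
γ' = 20.4 − 9.81 = 10.59 kN/m³. Depth below WT = 2.9 m.
σ'_h at WT = K_a γ d_w = 2.438 kPa; at base = 2.438 + K_a γ' × 2.9 = 9.488 kPa.
P₁ (0–0.6 m) = ½×2.438×0.6 = 0.7314. P₂ (0.6–3.5 m) = ½(2.438+9.488)×2.9 = 17.29.
P_w = ½ γ_w h₂² = 0.5×9.81×2.9² = 41.25. Total = 0.7314+17.29+41.25 = 59.27 kN/m.

59.3 kN/m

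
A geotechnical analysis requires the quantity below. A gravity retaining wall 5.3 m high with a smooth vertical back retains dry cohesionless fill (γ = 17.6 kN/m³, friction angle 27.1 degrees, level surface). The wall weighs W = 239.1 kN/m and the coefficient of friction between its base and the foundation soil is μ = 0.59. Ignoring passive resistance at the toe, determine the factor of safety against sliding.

1.53

K_a = tan²(45° − 27.1°/2) = 0.3741.
P_a = ½K_aγH² = 0.5×0.3741×17.6×5.3² = 92.46 kN/m, acting at H/3 = 1.767 m above the base.
FS_sliding = μW / P_a = 0.59×239.1 / 92.46 = 1.526.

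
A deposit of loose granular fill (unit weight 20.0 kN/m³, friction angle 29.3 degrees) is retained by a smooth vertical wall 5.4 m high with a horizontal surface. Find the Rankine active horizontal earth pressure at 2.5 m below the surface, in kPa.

17.1 kPa

K_a = (1 − sin φ)/(1 + sin φ) = 0.3428.
σ_h = K_a γ z = 0.3428 × 20.0 × 2.5 = 17.14 kPa.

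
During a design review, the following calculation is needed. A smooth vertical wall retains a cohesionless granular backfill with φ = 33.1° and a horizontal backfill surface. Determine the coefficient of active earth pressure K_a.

0.294

K_a = (1 − sin φ)/(1 + sin φ) = (1 − sin 33.1°)/(1 + sin 33.1°) = 0.2936.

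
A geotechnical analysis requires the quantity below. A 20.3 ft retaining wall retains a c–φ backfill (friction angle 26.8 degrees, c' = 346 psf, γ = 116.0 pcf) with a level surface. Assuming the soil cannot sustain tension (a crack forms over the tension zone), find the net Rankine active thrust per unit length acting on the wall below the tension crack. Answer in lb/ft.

K_a = 0.3785; √K_a = 0.6152.
Tension-crack depth z_c = 2c/(γ√K_a) = 2×346/(116.0×0.6152) = 9.697 ft.
σ_a at base = K_a γ H − 2c√K_a = 0.3785×116.0×20.3 − 2×346×0.6152 = 465.5 psf.
P_a = ½ × 465.5 × (H − z_c) = 0.5×465.5×10.60 = 2468 lb/ft.

2470 lb/ft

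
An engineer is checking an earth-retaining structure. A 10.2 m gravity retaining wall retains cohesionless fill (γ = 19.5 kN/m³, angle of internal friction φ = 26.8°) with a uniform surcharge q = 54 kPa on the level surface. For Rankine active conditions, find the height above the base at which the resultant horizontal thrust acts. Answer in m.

4.00 m

K_a = 0.3785.
Triangular part P₁ = ½K_aγH² = 383.9 at H/3 = 3.400 m; rectangular part P₂ = K_a q H = 208.5 at H/2 = 5.100 m.
ȳ = (P₁·3.400 + P₂·5.100)/(P₁+P₂) = 3.998 m.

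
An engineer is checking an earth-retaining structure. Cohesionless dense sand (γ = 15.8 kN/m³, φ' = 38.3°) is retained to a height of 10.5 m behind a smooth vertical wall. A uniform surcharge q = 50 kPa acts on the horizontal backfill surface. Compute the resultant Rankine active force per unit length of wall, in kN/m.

K_a = tan²(45° − φ/2) = 0.2347.
Soil triangle: ½ K_a γ H² = 0.5×0.2347×15.8×10.5² = 204.4 kN/m.
Surcharge rectangle: K_a q H = 0.2347×50×10.5 = 123.2 kN/m.
Total = 204.4 + 123.2 = 327.7 kN/m.

328 kN/m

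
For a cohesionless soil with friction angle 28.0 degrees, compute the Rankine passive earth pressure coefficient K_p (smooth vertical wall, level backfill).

K_p = (1 + sin φ)/(1 − sin φ) = tan²(45° + 28.0°/2) = 2.770.

2.77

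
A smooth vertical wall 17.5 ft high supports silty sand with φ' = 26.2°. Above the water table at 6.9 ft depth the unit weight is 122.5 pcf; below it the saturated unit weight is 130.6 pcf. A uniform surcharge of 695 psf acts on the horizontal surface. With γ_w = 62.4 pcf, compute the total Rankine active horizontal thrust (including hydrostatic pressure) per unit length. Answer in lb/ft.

14300 lb/ft

K_a = tan²(45° − φ/2) = 0.3874.
γ' = 130.6 − 62.4 = 68.20 pcf. h₂ = H − d_w = 10.6 ft.
σ'_h: at surface K_a·q = 269.3; at WT K_a(q+γd_w) = 596.8; at base K_a(q+γd_w+γ'h₂) = 876.8 psf.
P₁ = ½(269.3+596.8)×6.9 = 2988; P₂ = ½(596.8+876.8)×10.6 = 7810; P_w = ½γ_w h₂² = 3506.
Total = 2988+7810+3506 = 14300 lb/ft.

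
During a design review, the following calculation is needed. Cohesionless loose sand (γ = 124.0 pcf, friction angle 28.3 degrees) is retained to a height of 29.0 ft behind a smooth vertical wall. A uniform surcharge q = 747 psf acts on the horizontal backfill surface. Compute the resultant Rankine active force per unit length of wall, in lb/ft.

26300 lb/ft

K_a = tan²(45° − φ/2) = 0.3568.
Soil triangle: ½ K_a γ H² = 0.5×0.3568×124.0×29.0² = 18600 lb/ft.
Surcharge rectangle: K_a q H = 0.3568×747×29.0 = 7729 lb/ft.
Total = 18600 + 7729 = 26330 lb/ft.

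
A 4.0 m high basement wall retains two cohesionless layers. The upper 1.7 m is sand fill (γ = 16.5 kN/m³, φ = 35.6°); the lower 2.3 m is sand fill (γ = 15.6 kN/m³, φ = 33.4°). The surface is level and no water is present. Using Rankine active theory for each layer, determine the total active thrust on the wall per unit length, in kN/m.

37.0 kN/m

K_a1 = tan²(45°−35.6°/2) = 0.2641; K_a2 = tan²(45°−33.4°/2) = 0.2899.
Layer 1: σ at base = K_a1 γ₁ h₁ = 7.409 kPa; P₁ = ½×7.409×1.7 = 6.297.
Layer 2: σ_v at top = γ₁h₁ = 28.05; σ_h top = K_a2×28.05 = 8.132; σ_h base = K_a2×(28.05+15.6×2.3) = 18.53.
P₂ = ½(8.132+18.53)×2.3 = 30.67. Total P_a = 6.297+30.67 = 36.96 kN/m.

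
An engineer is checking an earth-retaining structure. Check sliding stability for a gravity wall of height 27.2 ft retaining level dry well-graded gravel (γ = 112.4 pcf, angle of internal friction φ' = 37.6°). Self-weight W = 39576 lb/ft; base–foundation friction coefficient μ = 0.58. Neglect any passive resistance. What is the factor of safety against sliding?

K_a = tan²(45° − 37.6°/2) = 0.2421.
P_a = ½K_aγH² = 0.5×0.2421×112.4×27.2² = 10070 lb/ft, acting at H/3 = 9.067 ft above the base.
FS_sliding = μW / P_a = 0.58×39576 / 10070 = 2.280.

2.28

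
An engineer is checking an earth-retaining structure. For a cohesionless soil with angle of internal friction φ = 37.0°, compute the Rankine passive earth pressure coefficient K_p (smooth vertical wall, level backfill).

4.02

K_p = (1 + sin φ)/(1 − sin φ) = tan²(45° + 37.0°/2) = 4.023.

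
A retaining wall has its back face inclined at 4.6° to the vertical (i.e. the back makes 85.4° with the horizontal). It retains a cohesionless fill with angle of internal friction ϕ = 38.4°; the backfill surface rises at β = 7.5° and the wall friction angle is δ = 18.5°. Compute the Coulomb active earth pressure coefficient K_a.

K_a = sin²(α+φ) / [sin²α · sin(α−δ) · (1 + √{sin(φ+δ)sin(φ−β) / (sin(α−δ)sin(α+β))})²].
With α = 85.4°, φ = 38.4°, δ = 18.5°, β = 7.5°: K_a = 0.2663.

0.266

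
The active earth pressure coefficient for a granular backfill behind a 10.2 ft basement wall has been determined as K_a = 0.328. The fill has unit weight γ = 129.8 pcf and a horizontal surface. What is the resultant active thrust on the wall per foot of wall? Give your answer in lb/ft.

P = ½ K_a γ H² = 0.5 × 0.328 × 129.8 × 10.2² = 2215 lb/ft.

2210 lb/ft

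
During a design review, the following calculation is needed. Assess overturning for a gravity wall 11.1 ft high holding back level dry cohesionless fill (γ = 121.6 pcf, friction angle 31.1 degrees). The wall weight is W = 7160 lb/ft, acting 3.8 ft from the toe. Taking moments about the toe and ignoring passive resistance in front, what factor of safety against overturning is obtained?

3.08

K_a = tan²(45° − 31.1°/2) = 0.3188.
P_a = ½K_aγH² = 0.5×0.3188×121.6×11.1² = 2388 lb/ft, acting at H/3 = 3.700 ft above the base.
Overturning moment M_o = P_a × H/3 = 2388 × 3.700 = 8836.
Resisting moment M_r = W × 3.8 = 7160 × 3.8 = 27210.
FS_overturning = M_r/M_o = 27210/8836 = 3.079.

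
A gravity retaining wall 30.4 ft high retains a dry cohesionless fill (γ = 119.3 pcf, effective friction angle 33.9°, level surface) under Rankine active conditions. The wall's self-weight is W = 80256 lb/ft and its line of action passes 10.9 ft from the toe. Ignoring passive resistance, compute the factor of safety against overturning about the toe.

K_a = tan²(45° − 33.9°/2) = 0.2839.
P_a = ½K_aγH² = 0.5×0.2839×119.3×30.4² = 15650 lb/ft, acting at H/3 = 10.13 ft above the base.
Overturning moment M_o = P_a × H/3 = 15650 × 10.13 = 158600.
Resisting moment M_r = W × 10.9 = 80256 × 10.9 = 874800.
FS_overturning = M_r/M_o = 874800/158600 = 5.516.

5.52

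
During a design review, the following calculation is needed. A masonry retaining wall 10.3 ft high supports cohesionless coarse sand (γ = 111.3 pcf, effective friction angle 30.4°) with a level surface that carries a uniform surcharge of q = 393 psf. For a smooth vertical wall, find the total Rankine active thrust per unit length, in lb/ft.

3260 lb/ft

K_a = tan²(45° − φ/2) = 0.3280.
Soil triangle: ½ K_a γ H² = 0.5×0.3280×111.3×10.3² = 1936 lb/ft.
Surcharge rectangle: K_a q H = 0.3280×393×10.3 = 1328 lb/ft.
Total = 1936 + 1328 = 3264 lb/ft.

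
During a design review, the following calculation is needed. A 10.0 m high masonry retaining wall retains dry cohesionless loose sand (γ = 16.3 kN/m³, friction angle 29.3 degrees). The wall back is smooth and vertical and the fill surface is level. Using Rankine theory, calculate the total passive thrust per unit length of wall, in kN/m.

2380 kN/m

K_p = tan²(45° + φ/2) = 2.917.
P_p = ½ K_p γ H² = 0.5 × 2.917 × 16.3 × 10.0² = 2377 kN/m.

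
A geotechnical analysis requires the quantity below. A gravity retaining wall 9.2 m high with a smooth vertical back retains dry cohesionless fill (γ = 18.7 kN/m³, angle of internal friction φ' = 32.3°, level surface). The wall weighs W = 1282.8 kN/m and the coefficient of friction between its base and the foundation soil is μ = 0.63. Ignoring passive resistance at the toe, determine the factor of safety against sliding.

3.36

K_a = tan²(45° − 32.3°/2) = 0.3035.
P_a = ½K_aγH² = 0.5×0.3035×18.7×9.2² = 240.2 kN/m, acting at H/3 = 3.067 m above the base.
FS_sliding = μW / P_a = 0.63×1282.8 / 240.2 = 3.365.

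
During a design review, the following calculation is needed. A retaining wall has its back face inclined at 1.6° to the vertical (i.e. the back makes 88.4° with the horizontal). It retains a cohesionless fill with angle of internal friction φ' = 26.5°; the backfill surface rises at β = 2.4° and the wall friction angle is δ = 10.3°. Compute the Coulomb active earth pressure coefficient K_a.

0.374

K_a = sin²(α+φ) / [sin²α · sin(α−δ) · (1 + √{sin(φ+δ)sin(φ−β) / (sin(α−δ)sin(α+β))})²].
With α = 88.4°, φ = 26.5°, δ = 10.3°, β = 2.4°: K_a = 0.3740.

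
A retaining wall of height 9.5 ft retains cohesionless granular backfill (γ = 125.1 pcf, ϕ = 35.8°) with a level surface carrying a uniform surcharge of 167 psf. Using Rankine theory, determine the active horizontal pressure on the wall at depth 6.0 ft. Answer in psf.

K_a = (1 − sin φ)/(1 + sin φ) = 0.2619.
σ_v = γz + q = 125.1 × 6.0 + 167 = 917.6 psf.
σ_h = K_a σ_v = 0.2619 × 917.6 = 240.3 psf.

240 psf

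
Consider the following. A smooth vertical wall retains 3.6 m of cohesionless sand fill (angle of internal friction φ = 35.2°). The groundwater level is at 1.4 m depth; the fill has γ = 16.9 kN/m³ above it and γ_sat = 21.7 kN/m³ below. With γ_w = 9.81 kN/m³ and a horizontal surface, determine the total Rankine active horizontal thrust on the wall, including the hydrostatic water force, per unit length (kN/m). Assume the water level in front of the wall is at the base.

K_a = tan²(45° − φ/2) = 0.2687.
γ' = 21.7 − 9.81 = 11.89 kN/m³. Depth below WT = 2.2 m.
σ'_h at WT = K_a γ d_w = 6.357 kPa; at base = 6.357 + K_a γ' × 2.2 = 13.39 kPa.
P₁ (0–1.4 m) = ½×6.357×1.4 = 4.450. P₂ (1.4–3.6 m) = ½(6.357+13.39)×2.2 = 21.72.
P_w = ½ γ_w h₂² = 0.5×9.81×2.2² = 23.74. Total = 4.450+21.72+23.74 = 49.91 kN/m.

49.9 kN/m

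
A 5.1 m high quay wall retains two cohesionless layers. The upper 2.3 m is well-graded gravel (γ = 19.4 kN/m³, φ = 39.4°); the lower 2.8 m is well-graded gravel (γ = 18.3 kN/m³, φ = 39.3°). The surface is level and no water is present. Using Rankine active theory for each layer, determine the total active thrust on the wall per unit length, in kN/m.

55.6 kN/m

K_a1 = tan²(45°−39.4°/2) = 0.2234; K_a2 = tan²(45°−39.3°/2) = 0.2245.
Layer 1: σ at base = K_a1 γ₁ h₁ = 9.970 kPa; P₁ = ½×9.970×2.3 = 11.47.
Layer 2: σ_v at top = γ₁h₁ = 44.62; σ_h top = K_a2×44.62 = 10.02; σ_h base = K_a2×(44.62+18.3×2.8) = 21.52.
P₂ = ½(10.02+21.52)×2.8 = 44.14. Total P_a = 11.47+44.14 = 55.61 kN/m.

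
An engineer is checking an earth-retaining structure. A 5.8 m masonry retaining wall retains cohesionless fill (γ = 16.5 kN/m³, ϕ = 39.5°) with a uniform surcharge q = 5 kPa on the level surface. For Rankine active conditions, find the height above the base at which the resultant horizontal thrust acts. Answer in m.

2.02 m

K_a = 0.2224.
Triangular part P₁ = ½K_aγH² = 61.73 at H/3 = 1.933 m; rectangular part P₂ = K_a q H = 6.451 at H/2 = 2.900 m.
ȳ = (P₁·1.933 + P₂·2.900)/(P₁+P₂) = 2.025 m.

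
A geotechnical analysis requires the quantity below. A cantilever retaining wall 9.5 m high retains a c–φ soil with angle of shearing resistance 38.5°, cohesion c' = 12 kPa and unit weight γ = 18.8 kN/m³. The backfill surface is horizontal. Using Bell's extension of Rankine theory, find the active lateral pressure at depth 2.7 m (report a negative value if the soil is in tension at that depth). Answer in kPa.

0.233 kPa

K_a = (1 − sin φ)/(1 + sin φ) = 0.2327.
σ_a = K_a γ z − 2c√K_a = 0.2327×18.8×2.7 − 2×12×0.4823 = 0.2333 kPa.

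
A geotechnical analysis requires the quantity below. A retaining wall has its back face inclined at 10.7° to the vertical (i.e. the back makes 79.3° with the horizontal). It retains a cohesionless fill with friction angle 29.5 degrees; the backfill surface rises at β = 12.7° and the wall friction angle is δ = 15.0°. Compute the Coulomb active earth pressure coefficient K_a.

0.474

K_a = sin²(α+φ) / [sin²α · sin(α−δ) · (1 + √{sin(φ+δ)sin(φ−β) / (sin(α−δ)sin(α+β))})²].
With α = 79.3°, φ = 29.5°, δ = 15.0°, β = 12.7°: K_a = 0.4739.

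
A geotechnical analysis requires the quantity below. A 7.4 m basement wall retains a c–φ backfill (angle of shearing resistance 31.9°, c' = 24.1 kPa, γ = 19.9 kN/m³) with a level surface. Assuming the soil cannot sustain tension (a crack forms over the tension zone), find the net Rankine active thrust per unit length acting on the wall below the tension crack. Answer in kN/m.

28.4 kN/m

K_a = 0.3085; √K_a = 0.5555.
Tension-crack depth z_c = 2c/(γ√K_a) = 2×24.1/(19.9×0.5555) = 4.361 m.
σ_a at base = K_a γ H − 2c√K_a = 0.3085×19.9×7.4 − 2×24.1×0.5555 = 18.66 kPa.
P_a = ½ × 18.66 × (H − z_c) = 0.5×18.66×3.039 = 28.36 kN/m.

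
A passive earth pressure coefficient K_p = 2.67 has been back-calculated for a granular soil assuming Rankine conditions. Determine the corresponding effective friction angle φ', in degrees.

27.1°

K_p = (1+sin φ)/(1−sin φ) ⇒ sin φ = (K_p − 1)/(K_p + 1) = 0.4550.
φ = arcsin(0.4550) = 27.07°.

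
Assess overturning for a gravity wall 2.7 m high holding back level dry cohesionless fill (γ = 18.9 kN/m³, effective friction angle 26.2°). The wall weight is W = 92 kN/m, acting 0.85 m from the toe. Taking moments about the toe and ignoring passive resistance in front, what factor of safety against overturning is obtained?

3.26

K_a = tan²(45° − 26.2°/2) = 0.3874.
P_a = ½K_aγH² = 0.5×0.3874×18.9×2.7² = 26.69 kN/m, acting at H/3 = 0.9000 m above the base.
Overturning moment M_o = P_a × H/3 = 26.69 × 0.9000 = 24.02.
Resisting moment M_r = W × 0.85 = 92 × 0.85 = 78.20.
FS_overturning = M_r/M_o = 78.20/24.02 = 3.255.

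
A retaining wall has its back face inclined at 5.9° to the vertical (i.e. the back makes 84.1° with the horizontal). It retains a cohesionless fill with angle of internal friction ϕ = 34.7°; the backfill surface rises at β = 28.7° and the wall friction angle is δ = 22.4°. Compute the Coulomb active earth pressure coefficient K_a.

K_a = sin²(α+φ) / [sin²α · sin(α−δ) · (1 + √{sin(φ+δ)sin(φ−β) / (sin(α−δ)sin(α+β))})²].
With α = 84.1°, φ = 34.7°, δ = 22.4°, β = 28.7°: K_a = 0.4992.

0.499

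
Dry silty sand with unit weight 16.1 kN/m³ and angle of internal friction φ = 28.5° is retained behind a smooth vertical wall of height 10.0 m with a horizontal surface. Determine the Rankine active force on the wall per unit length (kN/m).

K_a = tan²(45° − φ/2) = 0.3540.
P_a = ½ K_a γ H² = 0.5 × 0.3540 × 16.1 × 10.0² = 284.9 kN/m.

285 kN/m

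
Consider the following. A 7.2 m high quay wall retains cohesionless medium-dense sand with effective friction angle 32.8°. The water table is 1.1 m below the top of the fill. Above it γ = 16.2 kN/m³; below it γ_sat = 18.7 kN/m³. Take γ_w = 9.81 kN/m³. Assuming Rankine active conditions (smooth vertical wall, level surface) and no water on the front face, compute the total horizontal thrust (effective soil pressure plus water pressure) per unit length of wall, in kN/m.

K_a = tan²(45° − φ/2) = 0.2973.
γ' = 18.7 − 9.81 = 8.890 kN/m³. Depth below WT = 6.1 m.
σ'_h at WT = K_a γ d_w = 5.297 kPa; at base = 5.297 + K_a γ' × 6.1 = 21.42 kPa.
P₁ (0–1.1 m) = ½×5.297×1.1 = 2.913. P₂ (1.1–7.2 m) = ½(5.297+21.42)×6.1 = 81.48.
P_w = ½ γ_w h₂² = 0.5×9.81×6.1² = 182.5. Total = 2.913+81.48+182.5 = 266.9 kN/m.

267 kN/m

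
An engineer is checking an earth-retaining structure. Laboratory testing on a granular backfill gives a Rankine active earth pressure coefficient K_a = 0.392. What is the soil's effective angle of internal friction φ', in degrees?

25.9°

K_a = tan²(45° − φ/2) ⇒ 45° − φ/2 = arctan(√0.392) = 32.05°.
φ = 2(45° − 32.05°) = 25.90°.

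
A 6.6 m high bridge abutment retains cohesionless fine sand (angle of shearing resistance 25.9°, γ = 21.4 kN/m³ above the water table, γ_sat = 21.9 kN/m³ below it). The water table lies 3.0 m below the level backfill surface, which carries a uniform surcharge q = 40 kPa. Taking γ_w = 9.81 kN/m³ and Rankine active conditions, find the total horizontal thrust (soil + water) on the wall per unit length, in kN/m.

326 kN/m

K_a = tan²(45° − φ/2) = 0.3920.
γ' = 21.9 − 9.81 = 12.09 kN/m³. h₂ = H − d_w = 3.6 m.
σ'_h: at surface K_a·q = 15.68; at WT K_a(q+γd_w) = 40.84; at base K_a(q+γd_w+γ'h₂) = 57.90 kPa.
P₁ = ½(15.68+40.84)×3.0 = 84.79; P₂ = ½(40.84+57.90)×3.6 = 177.7; P_w = ½γ_w h₂² = 63.57.
Total = 84.79+177.7+63.57 = 326.1 kN/m.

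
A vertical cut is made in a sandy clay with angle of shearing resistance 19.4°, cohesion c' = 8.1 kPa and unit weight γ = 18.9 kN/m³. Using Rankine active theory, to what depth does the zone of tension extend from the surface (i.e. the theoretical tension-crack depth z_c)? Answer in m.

1.21 m

K_a = tan²(45° − 19.4°/2) = 0.5013; √K_a = 0.7080.
The active pressure is zero where K_a γ z = 2c√K_a, so z_c = 2c/(γ√K_a) = 2×8.1/(18.9×0.7080) = 1.211 m.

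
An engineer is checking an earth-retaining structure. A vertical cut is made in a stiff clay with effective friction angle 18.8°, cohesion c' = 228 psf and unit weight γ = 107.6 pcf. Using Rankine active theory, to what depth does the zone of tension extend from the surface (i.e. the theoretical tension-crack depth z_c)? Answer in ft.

K_a = tan²(45° − 18.8°/2) = 0.5126; √K_a = 0.7159.
The active pressure is zero where K_a γ z = 2c√K_a, so z_c = 2c/(γ√K_a) = 2×228/(107.6×0.7159) = 5.919 ft.

5.92 ft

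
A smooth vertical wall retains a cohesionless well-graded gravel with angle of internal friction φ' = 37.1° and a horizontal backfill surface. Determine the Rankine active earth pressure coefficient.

0.247

K_a = (1 − sin φ)/(1 + sin φ) = (1 − sin 37.1°)/(1 + sin 37.1°) = 0.2475.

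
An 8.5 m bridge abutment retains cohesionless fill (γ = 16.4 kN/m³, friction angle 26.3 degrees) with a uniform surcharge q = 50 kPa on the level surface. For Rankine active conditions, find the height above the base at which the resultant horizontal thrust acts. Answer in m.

K_a = 0.3859.
Triangular part P₁ = ½K_aγH² = 228.6 at H/3 = 2.833 m; rectangular part P₂ = K_a q H = 164.0 at H/2 = 4.250 m.
ȳ = (P₁·2.833 + P₂·4.250)/(P₁+P₂) = 3.425 m.

3.43 m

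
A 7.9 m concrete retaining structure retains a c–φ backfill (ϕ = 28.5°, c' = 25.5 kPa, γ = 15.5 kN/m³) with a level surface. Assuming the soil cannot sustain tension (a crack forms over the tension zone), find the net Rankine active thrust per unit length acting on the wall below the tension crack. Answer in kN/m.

15.4 kN/m

K_a = 0.3540; √K_a = 0.5949.
Tension-crack depth z_c = 2c/(γ√K_a) = 2×25.5/(15.5×0.5949) = 5.531 m.
σ_a at base = K_a γ H − 2c√K_a = 0.3540×15.5×7.9 − 2×25.5×0.5949 = 13.00 kPa.
P_a = ½ × 13.00 × (H − z_c) = 0.5×13.00×2.369 = 15.40 kN/m.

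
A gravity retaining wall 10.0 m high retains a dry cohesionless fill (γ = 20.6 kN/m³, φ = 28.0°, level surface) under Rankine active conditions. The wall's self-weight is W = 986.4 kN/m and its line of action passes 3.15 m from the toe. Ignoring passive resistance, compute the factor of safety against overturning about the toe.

2.51

K_a = tan²(45° − 28.0°/2) = 0.3610.
P_a = ½K_aγH² = 0.5×0.3610×20.6×10.0² = 371.9 kN/m, acting at H/3 = 3.333 m above the base.
Overturning moment M_o = P_a × H/3 = 371.9 × 3.333 = 1240.
Resisting moment M_r = W × 3.15 = 986.4 × 3.15 = 3107.
FS_overturning = M_r/M_o = 3107/1240 = 2.507.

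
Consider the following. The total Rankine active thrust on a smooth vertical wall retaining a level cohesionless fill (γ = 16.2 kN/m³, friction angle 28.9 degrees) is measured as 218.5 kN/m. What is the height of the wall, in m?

K_a = 0.3484. P_a = ½ K_a γ H² ⇒ H = √(2P_a/(K_a γ)).
H = √(2×218.5/(0.3484×16.2)) = 8.800 m.

8.80 m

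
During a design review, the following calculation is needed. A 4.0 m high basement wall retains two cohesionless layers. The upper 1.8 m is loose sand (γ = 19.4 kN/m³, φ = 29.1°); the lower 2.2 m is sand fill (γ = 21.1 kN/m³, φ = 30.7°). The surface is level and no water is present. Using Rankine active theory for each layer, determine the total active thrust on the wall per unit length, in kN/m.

52.3 kN/m

K_a1 = tan²(45°−29.1°/2) = 0.3456; K_a2 = tan²(45°−30.7°/2) = 0.3240.
Layer 1: σ at base = K_a1 γ₁ h₁ = 12.07 kPa; P₁ = ½×12.07×1.8 = 10.86.
Layer 2: σ_v at top = γ₁h₁ = 34.92; σ_h top = K_a2×34.92 = 11.32; σ_h base = K_a2×(34.92+21.1×2.2) = 26.36.
P₂ = ½(11.32+26.36)×2.2 = 41.44. Total P_a = 10.86+41.44 = 52.30 kN/m.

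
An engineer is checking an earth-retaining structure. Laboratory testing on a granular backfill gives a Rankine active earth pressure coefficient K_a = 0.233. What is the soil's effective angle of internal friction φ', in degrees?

K_a = tan²(45° − φ/2) ⇒ 45° − φ/2 = arctan(√0.233) = 25.77°.
φ = 2(45° − 25.77°) = 38.47°.

38.5°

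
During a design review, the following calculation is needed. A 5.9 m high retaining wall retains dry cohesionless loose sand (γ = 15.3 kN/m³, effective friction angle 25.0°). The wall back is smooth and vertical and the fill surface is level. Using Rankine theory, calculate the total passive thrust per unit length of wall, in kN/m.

656 kN/m

K_p = tan²(45° + φ/2) = 2.464.
P_p = ½ K_p γ H² = 0.5 × 2.464 × 15.3 × 5.9² = 656.1 kN/m.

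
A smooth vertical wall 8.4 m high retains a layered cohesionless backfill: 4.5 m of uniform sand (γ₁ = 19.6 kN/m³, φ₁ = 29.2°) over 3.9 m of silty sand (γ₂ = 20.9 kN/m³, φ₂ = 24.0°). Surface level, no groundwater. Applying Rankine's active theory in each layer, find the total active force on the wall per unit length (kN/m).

K_a1 = tan²(45°−29.2°/2) = 0.3442; K_a2 = tan²(45°−24.0°/2) = 0.4217.
Layer 1: σ at base = K_a1 γ₁ h₁ = 30.36 kPa; P₁ = ½×30.36×4.5 = 68.31.
Layer 2: σ_v at top = γ₁h₁ = 88.20; σ_h top = K_a2×88.20 = 37.20; σ_h base = K_a2×(88.20+20.9×3.9) = 71.57.
P₂ = ½(37.20+71.57)×3.9 = 212.1. Total P_a = 68.31+212.1 = 280.4 kN/m.

280 kN/m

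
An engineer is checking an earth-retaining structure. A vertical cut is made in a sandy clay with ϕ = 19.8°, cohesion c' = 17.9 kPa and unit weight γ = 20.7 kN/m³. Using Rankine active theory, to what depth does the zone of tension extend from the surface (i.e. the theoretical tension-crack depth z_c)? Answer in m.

K_a = tan²(45° − 19.8°/2) = 0.4939; √K_a = 0.7028.
The active pressure is zero where K_a γ z = 2c√K_a, so z_c = 2c/(γ√K_a) = 2×17.9/(20.7×0.7028) = 2.461 m.

2.46 m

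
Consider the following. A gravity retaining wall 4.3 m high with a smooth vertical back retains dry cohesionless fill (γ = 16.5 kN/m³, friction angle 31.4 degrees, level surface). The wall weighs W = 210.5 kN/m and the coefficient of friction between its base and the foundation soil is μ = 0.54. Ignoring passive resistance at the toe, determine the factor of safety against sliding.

K_a = tan²(45° − 31.4°/2) = 0.3149.
P_a = ½K_aγH² = 0.5×0.3149×16.5×4.3² = 48.04 kN/m, acting at H/3 = 1.433 m above the base.
FS_sliding = μW / P_a = 0.54×210.5 / 48.04 = 2.366.

2.37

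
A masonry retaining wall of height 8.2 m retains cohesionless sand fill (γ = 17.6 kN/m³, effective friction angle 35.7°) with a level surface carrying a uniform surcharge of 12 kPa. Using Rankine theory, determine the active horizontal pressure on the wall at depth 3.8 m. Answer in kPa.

K_a = (1 − sin φ)/(1 + sin φ) = 0.2630.
σ_v = γz + q = 17.6 × 3.8 + 12 = 78.88 kPa.
σ_h = K_a σ_v = 0.2630 × 78.88 = 20.74 kPa.

20.7 kPa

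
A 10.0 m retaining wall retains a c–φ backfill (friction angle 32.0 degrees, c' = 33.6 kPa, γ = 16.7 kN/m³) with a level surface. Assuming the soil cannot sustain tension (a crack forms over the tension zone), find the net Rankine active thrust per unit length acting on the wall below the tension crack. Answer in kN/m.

19.3 kN/m

K_a = 0.3073; √K_a = 0.5543.
Tension-crack depth z_c = 2c/(γ√K_a) = 2×33.6/(16.7×0.5543) = 7.259 m.
σ_a at base = K_a γ H − 2c√K_a = 0.3073×16.7×10.0 − 2×33.6×0.5543 = 14.06 kPa.
P_a = ½ × 14.06 × (H − z_c) = 0.5×14.06×2.741 = 19.27 kN/m.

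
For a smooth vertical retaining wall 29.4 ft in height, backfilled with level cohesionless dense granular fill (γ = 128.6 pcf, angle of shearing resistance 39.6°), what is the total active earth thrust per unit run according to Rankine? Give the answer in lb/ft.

12300 lb/ft

K_a = tan²(45° − φ/2) = 0.2214.
P_a = ½ K_a γ H² = 0.5 × 0.2214 × 128.6 × 29.4² = 12310 lb/ft.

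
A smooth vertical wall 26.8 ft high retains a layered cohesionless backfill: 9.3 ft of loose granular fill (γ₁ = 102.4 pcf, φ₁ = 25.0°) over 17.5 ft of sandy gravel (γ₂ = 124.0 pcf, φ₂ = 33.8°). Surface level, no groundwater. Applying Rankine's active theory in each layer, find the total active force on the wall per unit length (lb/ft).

12000 lb/ft

K_a1 = tan²(45°−25.0°/2) = 0.4059; K_a2 = tan²(45°−33.8°/2) = 0.2851.
Layer 1: σ at base = K_a1 γ₁ h₁ = 386.5 psf; P₁ = ½×386.5×9.3 = 1797.
Layer 2: σ_v at top = γ₁h₁ = 952.3; σ_h top = K_a2×952.3 = 271.5; σ_h base = K_a2×(952.3+124.0×17.5) = 890.2.
P₂ = ½(271.5+890.2)×17.5 = 10160. Total P_a = 1797+10160 = 11960 lb/ft.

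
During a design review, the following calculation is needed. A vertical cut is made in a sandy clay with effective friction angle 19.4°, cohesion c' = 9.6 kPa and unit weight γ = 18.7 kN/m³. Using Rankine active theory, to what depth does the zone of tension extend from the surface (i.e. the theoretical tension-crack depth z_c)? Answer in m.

1.45 m

K_a = tan²(45° − 19.4°/2) = 0.5013; √K_a = 0.7080.
The active pressure is zero where K_a γ z = 2c√K_a, so z_c = 2c/(γ√K_a) = 2×9.6/(18.7×0.7080) = 1.450 m.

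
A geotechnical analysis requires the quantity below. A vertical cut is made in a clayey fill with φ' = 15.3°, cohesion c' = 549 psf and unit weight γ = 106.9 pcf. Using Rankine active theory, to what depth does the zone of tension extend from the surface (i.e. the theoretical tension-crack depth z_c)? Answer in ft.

K_a = tan²(45° − 15.3°/2) = 0.5824; √K_a = 0.7632.
The active pressure is zero where K_a γ z = 2c√K_a, so z_c = 2c/(γ√K_a) = 2×549/(106.9×0.7632) = 13.46 ft.

13.5 ft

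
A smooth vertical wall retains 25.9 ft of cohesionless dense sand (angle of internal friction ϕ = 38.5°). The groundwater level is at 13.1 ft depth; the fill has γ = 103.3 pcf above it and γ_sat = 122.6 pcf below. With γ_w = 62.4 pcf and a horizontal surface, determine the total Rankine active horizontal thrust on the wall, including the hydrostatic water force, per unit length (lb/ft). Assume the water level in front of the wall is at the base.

K_a = tan²(45° − φ/2) = 0.2327.
γ' = 122.6 − 62.4 = 60.20 pcf. Depth below WT = 12.8 ft.
σ'_h at WT = K_a γ d_w = 314.8 psf; at base = 314.8 + K_a γ' × 12.8 = 494.1 psf.
P₁ (0–13.1 ft) = ½×314.8×13.1 = 2062. P₂ (13.1–25.9 ft) = ½(314.8+494.1)×12.8 = 5177.
P_w = ½ γ_w h₂² = 0.5×62.4×12.8² = 5112. Total = 2062+5177+5112 = 12350 lb/ft.

12400 lb/ft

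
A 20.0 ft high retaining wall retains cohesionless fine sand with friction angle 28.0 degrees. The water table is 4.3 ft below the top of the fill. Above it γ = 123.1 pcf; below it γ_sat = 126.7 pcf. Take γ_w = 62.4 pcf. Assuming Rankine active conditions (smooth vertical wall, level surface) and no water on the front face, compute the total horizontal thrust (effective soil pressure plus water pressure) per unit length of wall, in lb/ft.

K_a = tan²(45° − φ/2) = 0.3610.
γ' = 126.7 − 62.4 = 64.30 pcf. Depth below WT = 15.7 ft.
σ'_h at WT = K_a γ d_w = 191.1 psf; at base = 191.1 + K_a γ' × 15.7 = 555.6 psf.
P₁ (0–4.3 ft) = ½×191.1×4.3 = 410.9. P₂ (4.3–20.0 ft) = ½(191.1+555.6)×15.7 = 5861.
P_w = ½ γ_w h₂² = 0.5×62.4×15.7² = 7690. Total = 410.9+5861+7690 = 13960 lb/ft.

14000 lb/ft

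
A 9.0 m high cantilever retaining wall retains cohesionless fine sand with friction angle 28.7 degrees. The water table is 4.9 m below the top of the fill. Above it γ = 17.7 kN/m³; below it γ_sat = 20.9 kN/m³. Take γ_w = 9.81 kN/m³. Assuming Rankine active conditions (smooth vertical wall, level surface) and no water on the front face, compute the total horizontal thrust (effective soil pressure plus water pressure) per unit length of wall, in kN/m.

K_a = tan²(45° − φ/2) = 0.3511.
γ' = 20.9 − 9.81 = 11.09 kN/m³. Depth below WT = 4.1 m.
σ'_h at WT = K_a γ d_w = 30.46 kPa; at base = 30.46 + K_a γ' × 4.1 = 46.42 kPa.
P₁ (0–4.9 m) = ½×30.46×4.9 = 74.61. P₂ (4.9–9.0 m) = ½(30.46+46.42)×4.1 = 157.6.
P_w = ½ γ_w h₂² = 0.5×9.81×4.1² = 82.45. Total = 74.61+157.6+82.45 = 314.7 kN/m.

315 kN/m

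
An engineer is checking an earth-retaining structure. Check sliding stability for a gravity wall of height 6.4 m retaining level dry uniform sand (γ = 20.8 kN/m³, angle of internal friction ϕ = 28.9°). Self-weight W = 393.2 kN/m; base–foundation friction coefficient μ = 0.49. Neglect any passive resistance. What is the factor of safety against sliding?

K_a = tan²(45° − 28.9°/2) = 0.3484.
P_a = ½K_aγH² = 0.5×0.3484×20.8×6.4² = 148.4 kN/m, acting at H/3 = 2.133 m above the base.
FS_sliding = μW / P_a = 0.49×393.2 / 148.4 = 1.298.

1.30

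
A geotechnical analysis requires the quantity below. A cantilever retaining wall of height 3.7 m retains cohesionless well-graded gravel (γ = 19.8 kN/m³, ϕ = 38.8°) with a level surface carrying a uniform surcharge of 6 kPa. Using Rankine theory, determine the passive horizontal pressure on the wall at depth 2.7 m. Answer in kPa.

K_p = (1 + sin φ)/(1 − sin φ) = 4.356.
σ_v = γz + q = 19.8 × 2.7 + 6 = 59.46 kPa.
σ_h = K_p σ_v = 4.356 × 59.46 = 259.0 kPa.

259 kPa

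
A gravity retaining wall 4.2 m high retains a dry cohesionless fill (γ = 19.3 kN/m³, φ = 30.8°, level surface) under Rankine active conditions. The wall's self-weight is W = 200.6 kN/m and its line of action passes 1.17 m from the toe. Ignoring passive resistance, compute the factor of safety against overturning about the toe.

3.05

K_a = tan²(45° − 30.8°/2) = 0.3227.
P_a = ½K_aγH² = 0.5×0.3227×19.3×4.2² = 54.93 kN/m, acting at H/3 = 1.400 m above the base.
Overturning moment M_o = P_a × H/3 = 54.93 × 1.400 = 76.91.
Resisting moment M_r = W × 1.17 = 200.6 × 1.17 = 234.7.
FS_overturning = M_r/M_o = 234.7/76.91 = 3.052.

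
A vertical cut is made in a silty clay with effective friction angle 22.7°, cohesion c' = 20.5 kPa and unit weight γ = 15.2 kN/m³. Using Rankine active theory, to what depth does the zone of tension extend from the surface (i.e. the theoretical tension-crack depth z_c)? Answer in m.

4.05 m

K_a = tan²(45° − 22.7°/2) = 0.4431; √K_a = 0.6657.
The active pressure is zero where K_a γ z = 2c√K_a, so z_c = 2c/(γ√K_a) = 2×20.5/(15.2×0.6657) = 4.052 m.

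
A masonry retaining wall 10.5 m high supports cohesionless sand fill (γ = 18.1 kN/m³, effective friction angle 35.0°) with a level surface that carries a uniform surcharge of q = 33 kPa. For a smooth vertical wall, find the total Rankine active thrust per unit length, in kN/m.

364 kN/m

K_a = tan²(45° − φ/2) = 0.2710.
Soil triangle: ½ K_a γ H² = 0.5×0.2710×18.1×10.5² = 270.4 kN/m.
Surcharge rectangle: K_a q H = 0.2710×33×10.5 = 93.90 kN/m.
Total = 270.4 + 93.90 = 364.3 kN/m.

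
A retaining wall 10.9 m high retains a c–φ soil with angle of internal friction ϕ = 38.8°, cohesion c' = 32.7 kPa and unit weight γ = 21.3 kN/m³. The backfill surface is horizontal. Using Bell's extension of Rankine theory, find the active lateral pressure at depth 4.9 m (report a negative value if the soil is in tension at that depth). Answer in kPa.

-7.38 kPa

K_a = (1 − sin φ)/(1 + sin φ) = 0.2296.
σ_a = K_a γ z − 2c√K_a = 0.2296×21.3×4.9 − 2×32.7×0.4791 = -7.376 kPa.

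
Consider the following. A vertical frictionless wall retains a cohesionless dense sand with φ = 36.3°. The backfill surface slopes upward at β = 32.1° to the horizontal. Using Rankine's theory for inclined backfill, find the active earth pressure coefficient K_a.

K_a = cos β · (cos β − √(cos²β − cos²φ)) / (cos β + √(cos²β − cos²φ)).
cos β = 0.8471, cos φ = 0.8059, √(cos²β − cos²φ) = 0.2610.
K_a = 0.8471 × (0.8471 − 0.2610)/(0.8471 + 0.2610) = 0.4481.

0.448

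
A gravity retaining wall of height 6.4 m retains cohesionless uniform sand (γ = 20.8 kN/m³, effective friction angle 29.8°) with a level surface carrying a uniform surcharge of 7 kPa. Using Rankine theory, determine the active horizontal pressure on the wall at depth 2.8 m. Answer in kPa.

21.9 kPa

K_a = (1 − sin φ)/(1 + sin φ) = 0.3360.
σ_v = γz + q = 20.8 × 2.8 + 7 = 65.24 kPa.
σ_h = K_a σ_v = 0.3360 × 65.24 = 21.92 kPa.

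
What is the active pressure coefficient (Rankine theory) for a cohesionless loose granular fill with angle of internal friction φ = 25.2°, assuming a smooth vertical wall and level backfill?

K_a = (1 − sin φ)/(1 + sin φ) = (1 − sin 25.2°)/(1 + sin 25.2°) = 0.4027.

0.403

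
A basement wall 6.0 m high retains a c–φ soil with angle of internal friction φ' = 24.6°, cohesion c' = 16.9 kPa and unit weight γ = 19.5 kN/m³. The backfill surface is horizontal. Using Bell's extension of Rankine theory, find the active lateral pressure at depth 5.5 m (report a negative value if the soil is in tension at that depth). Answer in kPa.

K_a = (1 − sin φ)/(1 + sin φ) = 0.4121.
σ_a = K_a γ z − 2c√K_a = 0.4121×19.5×5.5 − 2×16.9×0.6420 = 22.50 kPa.

22.5 kPa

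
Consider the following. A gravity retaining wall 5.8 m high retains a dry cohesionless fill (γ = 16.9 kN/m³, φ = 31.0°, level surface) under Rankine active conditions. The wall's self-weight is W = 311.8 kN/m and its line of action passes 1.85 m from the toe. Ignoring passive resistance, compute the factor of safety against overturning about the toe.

K_a = tan²(45° − 31.0°/2) = 0.3201.
P_a = ½K_aγH² = 0.5×0.3201×16.9×5.8² = 90.99 kN/m, acting at H/3 = 1.933 m above the base.
Overturning moment M_o = P_a × H/3 = 90.99 × 1.933 = 175.9.
Resisting moment M_r = W × 1.85 = 311.8 × 1.85 = 576.8.
FS_overturning = M_r/M_o = 576.8/175.9 = 3.279.

3.28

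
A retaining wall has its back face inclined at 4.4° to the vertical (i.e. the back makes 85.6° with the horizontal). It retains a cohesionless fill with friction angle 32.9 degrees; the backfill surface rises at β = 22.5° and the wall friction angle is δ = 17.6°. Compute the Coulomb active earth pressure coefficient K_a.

K_a = sin²(α+φ) / [sin²α · sin(α−δ) · (1 + √{sin(φ+δ)sin(φ−β) / (sin(α−δ)sin(α+β))})²].
With α = 85.6°, φ = 32.9°, δ = 17.6°, β = 22.5°: K_a = 0.4290.

0.429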